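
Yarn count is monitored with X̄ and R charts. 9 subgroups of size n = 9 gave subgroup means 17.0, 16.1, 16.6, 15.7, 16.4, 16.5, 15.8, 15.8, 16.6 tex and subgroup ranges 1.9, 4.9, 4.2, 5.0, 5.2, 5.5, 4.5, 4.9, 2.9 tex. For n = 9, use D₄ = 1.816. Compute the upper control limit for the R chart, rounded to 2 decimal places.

R̄ = (1.9 + 4.9 + 4.2 + 5.0 + 5.2 + 5.5 + 4.5 + 4.9 + 2.9) / 9 = 39.0000 / 9 = 4.3333
UCL_R = D₄·R̄ = 1.816 × 4.3333 = 7.8693

7.87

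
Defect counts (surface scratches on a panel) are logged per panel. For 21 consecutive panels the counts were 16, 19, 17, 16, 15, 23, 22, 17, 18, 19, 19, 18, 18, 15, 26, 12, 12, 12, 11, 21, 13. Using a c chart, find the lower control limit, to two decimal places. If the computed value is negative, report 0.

4.69

c̄ = (16 + 19 + 17 + 16 + 15 + 23 + 22 + 17 + 18 + 19 + 19 + 18 + 18 + 15 + 26 + 12 + 12 + 12 + 11 + 21 + 13) / 21 = 359 / 21 = 17.0952
LCL = c̄ − 3√c̄ = 17.0952 − 3 × 4.1346 = 4.6913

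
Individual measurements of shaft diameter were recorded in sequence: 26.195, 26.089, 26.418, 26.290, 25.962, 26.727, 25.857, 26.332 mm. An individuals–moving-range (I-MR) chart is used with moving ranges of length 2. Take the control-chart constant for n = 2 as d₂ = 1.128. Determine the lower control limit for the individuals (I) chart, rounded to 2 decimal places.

X̄ = (26.195 + 26.089 + 26.418 + 26.290 + 25.962 + 26.727 + 25.857 + 26.332) / 8 = 26.2338
Moving ranges: 0.106, 0.329, 0.128, 0.328, 0.765, 0.870, 0.475; M̄R̄ = 3.0010 / 7 = 0.4287
LCL = X̄ − 3·M̄R̄/d₂ = 26.2338 − 3 × 0.4287 / 1.128 = 25.0936

25.09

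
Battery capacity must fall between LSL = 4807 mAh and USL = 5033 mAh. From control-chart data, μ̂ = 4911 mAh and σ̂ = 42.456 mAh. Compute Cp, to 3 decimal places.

0.887

Cp = (USL − LSL) / (6σ̂) = (5033 − 4807) / (6 × 42.456) = 226.0000 / 254.7360 = 0.8872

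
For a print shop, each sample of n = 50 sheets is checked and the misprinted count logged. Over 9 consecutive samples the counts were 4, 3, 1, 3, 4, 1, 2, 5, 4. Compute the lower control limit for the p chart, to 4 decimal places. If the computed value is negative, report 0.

0.0000

p̄ = Σdᵢ / (k·n) = 27 / (9 × 50) = 0.06000
LCL = p̄ − 3·√(p̄(1−p̄)/n) = 0.06000 − 3 × 0.03359 = -0.04076 → 0 (negative, so LCL = 0)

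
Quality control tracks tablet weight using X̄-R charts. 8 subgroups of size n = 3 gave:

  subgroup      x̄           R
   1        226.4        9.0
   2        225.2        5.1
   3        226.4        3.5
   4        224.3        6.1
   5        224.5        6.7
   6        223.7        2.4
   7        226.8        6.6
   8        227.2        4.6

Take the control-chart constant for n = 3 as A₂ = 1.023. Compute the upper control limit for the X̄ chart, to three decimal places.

X̄̄ = (226.4 + 225.2 + 226.4 + 224.3 + 224.5 + 223.7 + 226.8 + 227.2) / 8 = 1804.5000 / 8 = 225.5625
R̄ = (9.0 + 5.1 + 3.5 + 6.1 + 6.7 + 2.4 + 6.6 + 4.6) / 8 = 44.0000 / 8 = 5.5000
UCL = X̄̄ + A₂·R̄ = 225.5625 + 1.023 × 5.5000 = 231.1890

231.189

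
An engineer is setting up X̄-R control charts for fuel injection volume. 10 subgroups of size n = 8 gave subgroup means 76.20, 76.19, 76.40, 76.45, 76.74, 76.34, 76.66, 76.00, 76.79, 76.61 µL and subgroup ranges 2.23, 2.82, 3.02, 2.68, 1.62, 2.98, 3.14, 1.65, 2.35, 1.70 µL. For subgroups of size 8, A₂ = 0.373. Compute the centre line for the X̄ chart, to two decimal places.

X̄̄ = (76.20 + 76.19 + 76.40 + 76.45 + 76.74 + 76.34 + 76.66 + 76.00 + 76.79 + 76.61) / 10 = 764.3800 / 10 = 76.4380
CL = X̄̄ = 76.4380

76.44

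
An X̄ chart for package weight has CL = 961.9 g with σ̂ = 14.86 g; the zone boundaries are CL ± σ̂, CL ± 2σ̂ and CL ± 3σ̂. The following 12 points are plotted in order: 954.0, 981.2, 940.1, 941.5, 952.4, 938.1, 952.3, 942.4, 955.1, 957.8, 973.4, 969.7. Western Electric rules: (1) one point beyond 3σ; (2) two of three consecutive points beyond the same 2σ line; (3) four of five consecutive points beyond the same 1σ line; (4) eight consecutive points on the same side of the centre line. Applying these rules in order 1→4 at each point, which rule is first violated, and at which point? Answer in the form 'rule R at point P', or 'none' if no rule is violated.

Zone of each point (C = within 1σ̂, B = 1σ̂–2σ̂, A = 2σ̂–3σ̂, * = beyond 3σ̂; sign = side of CL): 1:-C, 2:+B, 3:-B, 4:-B, 5:-C, 6:-B, 7:-C, 8:-B, 9:-C, 10:-C, 11:+C, 12:+C
Rule 4 (eight consecutive points on the same side of the centre line) is satisfied at point 10.

rule 4 at point 10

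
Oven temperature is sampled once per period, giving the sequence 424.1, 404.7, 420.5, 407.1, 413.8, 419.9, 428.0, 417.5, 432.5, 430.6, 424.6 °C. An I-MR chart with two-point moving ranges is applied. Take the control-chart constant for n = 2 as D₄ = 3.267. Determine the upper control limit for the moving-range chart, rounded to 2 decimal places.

Moving ranges: 19.4, 15.8, 13.4, 6.7, 6.1, 8.1, 10.5, 15.0, 1.9, 6.0; M̄R̄ = 102.9000 / 10 = 10.2900
UCL_MR = D₄·M̄R̄ = 3.267 × 10.2900 = 33.6174

33.62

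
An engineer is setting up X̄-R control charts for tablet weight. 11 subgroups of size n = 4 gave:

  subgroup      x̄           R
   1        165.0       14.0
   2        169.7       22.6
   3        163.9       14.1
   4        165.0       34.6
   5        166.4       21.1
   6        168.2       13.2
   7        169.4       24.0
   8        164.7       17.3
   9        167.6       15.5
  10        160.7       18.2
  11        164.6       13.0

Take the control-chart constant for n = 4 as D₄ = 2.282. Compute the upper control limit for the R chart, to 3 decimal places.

R̄ = (14.0 + 22.6 + 14.1 + 34.6 + 21.1 + 13.2 + 24.0 + 17.3 + 15.5 + 18.2 + 13.0) / 11 = 207.6000 / 11 = 18.8727
UCL_R = D₄·R̄ = 2.282 × 18.8727 = 43.0676

43.068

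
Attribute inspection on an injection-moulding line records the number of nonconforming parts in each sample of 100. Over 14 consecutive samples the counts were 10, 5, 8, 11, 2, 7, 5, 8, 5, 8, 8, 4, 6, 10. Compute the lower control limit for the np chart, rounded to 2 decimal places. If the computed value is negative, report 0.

0.00

p̄ = Σdᵢ / (k·n) = 97 / (14 × 100) = 0.06929
LCL = np̄ − 3·√(np̄(1−p̄)) = 6.9286 − 3 × 2.5394 = -0.6896 → 0 (negative, so LCL = 0)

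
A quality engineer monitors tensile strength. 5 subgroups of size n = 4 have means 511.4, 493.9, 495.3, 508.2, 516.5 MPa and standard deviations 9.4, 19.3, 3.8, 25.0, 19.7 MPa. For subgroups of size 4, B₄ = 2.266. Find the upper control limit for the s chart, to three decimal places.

s̄ = (9.4 + 19.3 + 3.8 + 25.0 + 19.7) / 5 = 15.4400
UCL_s = B₄·s̄ = 2.266 × 15.4400 = 34.9870

34.987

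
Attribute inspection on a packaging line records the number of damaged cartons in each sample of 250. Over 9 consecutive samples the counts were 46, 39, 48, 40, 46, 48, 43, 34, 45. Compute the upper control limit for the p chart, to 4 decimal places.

0.2446

p̄ = Σdᵢ / (k·n) = 389 / (9 × 250) = 0.17289
UCL = p̄ + 3·√(p̄(1−p̄)/n) = 0.17289 + 3 × √(0.17289×0.82711/250) = 0.17289 + 3 × 0.02392 = 0.24464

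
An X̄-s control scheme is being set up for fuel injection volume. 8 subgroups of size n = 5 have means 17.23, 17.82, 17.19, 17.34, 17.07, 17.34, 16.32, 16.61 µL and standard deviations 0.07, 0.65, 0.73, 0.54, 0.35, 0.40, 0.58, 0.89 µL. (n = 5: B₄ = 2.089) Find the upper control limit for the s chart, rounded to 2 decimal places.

1.10

s̄ = (0.07 + 0.65 + 0.73 + 0.54 + 0.35 + 0.40 + 0.58 + 0.89) / 8 = 0.5262
UCL_s = B₄·s̄ = 2.089 × 0.5262 = 1.0993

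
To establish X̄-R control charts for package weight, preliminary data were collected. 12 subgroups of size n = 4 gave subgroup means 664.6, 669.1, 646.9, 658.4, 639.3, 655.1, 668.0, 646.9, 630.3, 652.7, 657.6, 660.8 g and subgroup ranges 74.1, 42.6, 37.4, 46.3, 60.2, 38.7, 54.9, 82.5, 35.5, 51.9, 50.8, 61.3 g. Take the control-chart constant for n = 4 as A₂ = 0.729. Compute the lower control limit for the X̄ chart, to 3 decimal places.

615.493

X̄̄ = (664.6 + 669.1 + 646.9 + 658.4 + 639.3 + 655.1 + 668.0 + 646.9 + 630.3 + 652.7 + 657.6 + 660.8) / 12 = 7849.7000 / 12 = 654.1417
R̄ = (74.1 + 42.6 + 37.4 + 46.3 + 60.2 + 38.7 + 54.9 + 82.5 + 35.5 + 51.9 + 50.8 + 61.3) / 12 = 636.2000 / 12 = 53.0167
LCL = X̄̄ − A₂·R̄ = 654.1417 − 0.729 × 53.0167 = 615.4925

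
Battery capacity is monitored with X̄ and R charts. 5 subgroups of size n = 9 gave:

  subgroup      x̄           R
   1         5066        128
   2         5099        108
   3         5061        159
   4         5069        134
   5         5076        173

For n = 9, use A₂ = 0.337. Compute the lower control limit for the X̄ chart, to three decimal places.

5026.885

X̄̄ = (5066 + 5099 + 5061 + 5069 + 5076) / 5 = 25371.0000 / 5 = 5074.2000
R̄ = (128 + 108 + 159 + 134 + 173) / 5 = 702.0000 / 5 = 140.4000
LCL = X̄̄ − A₂·R̄ = 5074.2000 − 0.337 × 140.4000 = 5026.8852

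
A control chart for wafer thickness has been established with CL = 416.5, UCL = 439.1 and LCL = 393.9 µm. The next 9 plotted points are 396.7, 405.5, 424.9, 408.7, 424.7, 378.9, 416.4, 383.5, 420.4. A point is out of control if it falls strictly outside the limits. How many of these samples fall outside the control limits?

2

Compare each point to [393.9, 439.1]: sample 6 = 378.9 < LCL; sample 8 = 383.5 < LCL.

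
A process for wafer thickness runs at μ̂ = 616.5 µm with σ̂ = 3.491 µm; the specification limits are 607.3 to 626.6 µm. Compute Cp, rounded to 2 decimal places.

0.92

Cp = (USL − LSL) / (6σ̂) = (626.6 − 607.3) / (6 × 3.491) = 19.3000 / 20.9460 = 0.9214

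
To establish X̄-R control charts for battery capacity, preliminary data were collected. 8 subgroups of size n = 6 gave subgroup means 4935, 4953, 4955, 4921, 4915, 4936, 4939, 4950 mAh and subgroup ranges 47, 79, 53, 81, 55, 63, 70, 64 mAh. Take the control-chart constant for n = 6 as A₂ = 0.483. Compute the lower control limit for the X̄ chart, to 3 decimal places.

X̄̄ = (4935 + 4953 + 4955 + 4921 + 4915 + 4936 + 4939 + 4950) / 8 = 39504.0000 / 8 = 4938.0000
R̄ = (47 + 79 + 53 + 81 + 55 + 63 + 70 + 64) / 8 = 512.0000 / 8 = 64.0000
LCL = X̄̄ − A₂·R̄ = 4938.0000 − 0.483 × 64.0000 = 4907.0880

4907.088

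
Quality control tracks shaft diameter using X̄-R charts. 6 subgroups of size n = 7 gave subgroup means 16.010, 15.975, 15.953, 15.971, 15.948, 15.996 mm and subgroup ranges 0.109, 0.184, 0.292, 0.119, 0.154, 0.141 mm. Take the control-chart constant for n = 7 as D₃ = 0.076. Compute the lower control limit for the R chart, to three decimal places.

R̄ = (0.109 + 0.184 + 0.292 + 0.119 + 0.154 + 0.141) / 6 = 0.9990 / 6 = 0.1665
LCL_R = D₃·R̄ = 0.076 × 0.1665 = 0.0127

0.013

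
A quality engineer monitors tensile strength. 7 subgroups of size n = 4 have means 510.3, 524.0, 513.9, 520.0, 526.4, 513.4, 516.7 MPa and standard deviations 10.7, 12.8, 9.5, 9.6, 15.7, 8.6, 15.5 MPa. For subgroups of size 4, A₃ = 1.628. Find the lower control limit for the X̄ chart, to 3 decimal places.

498.650

X̄̄ = (510.3 + 524.0 + 513.9 + 520.0 + 526.4 + 513.4 + 516.7) / 7 = 517.8143
s̄ = (10.7 + 12.8 + 9.5 + 9.6 + 15.7 + 8.6 + 15.5) / 7 = 11.7714
LCL = X̄̄ − A₃·s̄ = 517.8143 − 1.628 × 11.7714 = 498.6504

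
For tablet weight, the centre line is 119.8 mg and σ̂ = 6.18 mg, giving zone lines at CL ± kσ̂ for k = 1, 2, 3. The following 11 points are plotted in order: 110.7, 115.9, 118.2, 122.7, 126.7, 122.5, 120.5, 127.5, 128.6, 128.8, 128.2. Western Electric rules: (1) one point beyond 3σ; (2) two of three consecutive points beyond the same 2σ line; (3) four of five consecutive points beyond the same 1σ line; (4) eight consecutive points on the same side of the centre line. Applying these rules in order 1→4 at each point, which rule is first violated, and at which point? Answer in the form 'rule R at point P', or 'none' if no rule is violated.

rule 3 at point 11

Zone of each point (C = within 1σ̂, B = 1σ̂–2σ̂, A = 2σ̂–3σ̂, * = beyond 3σ̂; sign = side of CL): 1:-B, 2:-C, 3:-C, 4:+C, 5:+B, 6:+C, 7:+C, 8:+B, 9:+B, 10:+B, 11:+B
Rule 3 (four of five consecutive points beyond the same 1σ limit) is satisfied at point 11.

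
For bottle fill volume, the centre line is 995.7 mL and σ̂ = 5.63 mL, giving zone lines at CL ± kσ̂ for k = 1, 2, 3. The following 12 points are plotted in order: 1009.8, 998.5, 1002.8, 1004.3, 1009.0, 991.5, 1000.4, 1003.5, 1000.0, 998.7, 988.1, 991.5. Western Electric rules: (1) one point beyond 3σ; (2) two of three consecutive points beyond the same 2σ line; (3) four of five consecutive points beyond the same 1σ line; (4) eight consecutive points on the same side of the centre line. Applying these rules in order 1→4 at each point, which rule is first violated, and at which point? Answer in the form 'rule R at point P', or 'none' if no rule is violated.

Zone of each point (C = within 1σ̂, B = 1σ̂–2σ̂, A = 2σ̂–3σ̂, * = beyond 3σ̂; sign = side of CL): 1:+A, 2:+C, 3:+B, 4:+B, 5:+A, 6:-C, 7:+C, 8:+B, 9:+C, 10:+C, 11:-B, 12:-C
Rule 3 (four of five consecutive points beyond the same 1σ limit) is satisfied at point 5.

rule 3 at point 5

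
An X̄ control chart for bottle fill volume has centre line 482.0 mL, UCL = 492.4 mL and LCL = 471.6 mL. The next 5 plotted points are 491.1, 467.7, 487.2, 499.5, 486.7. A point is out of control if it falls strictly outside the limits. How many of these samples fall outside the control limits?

Compare each point to [471.6, 492.4]: sample 2 = 467.7 < LCL; sample 4 = 499.5 > UCL.

2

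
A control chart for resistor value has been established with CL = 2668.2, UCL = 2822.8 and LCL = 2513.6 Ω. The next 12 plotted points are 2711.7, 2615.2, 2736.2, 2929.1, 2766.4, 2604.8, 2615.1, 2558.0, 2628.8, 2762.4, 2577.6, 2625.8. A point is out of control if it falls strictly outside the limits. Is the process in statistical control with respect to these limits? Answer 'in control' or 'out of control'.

Compare each point to [2513.6, 2822.8]: sample 4 = 2929.1 > UCL.

out of control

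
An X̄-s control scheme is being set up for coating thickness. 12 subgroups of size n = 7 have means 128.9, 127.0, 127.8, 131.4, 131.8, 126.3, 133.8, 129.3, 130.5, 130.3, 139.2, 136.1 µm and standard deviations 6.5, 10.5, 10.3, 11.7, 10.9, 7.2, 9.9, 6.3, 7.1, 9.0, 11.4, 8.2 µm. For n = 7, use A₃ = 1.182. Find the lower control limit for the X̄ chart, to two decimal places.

120.30

X̄̄ = (128.9 + 127.0 + 127.8 + 131.4 + 131.8 + 126.3 + 133.8 + 129.3 + 130.5 + 130.3 + 139.2 + 136.1) / 12 = 131.0333
s̄ = (6.5 + 10.5 + 10.3 + 11.7 + 10.9 + 7.2 + 9.9 + 6.3 + 7.1 + 9.0 + 11.4 + 8.2) / 12 = 9.0833
LCL = X̄̄ − A₃·s̄ = 131.0333 − 1.182 × 9.0833 = 120.2968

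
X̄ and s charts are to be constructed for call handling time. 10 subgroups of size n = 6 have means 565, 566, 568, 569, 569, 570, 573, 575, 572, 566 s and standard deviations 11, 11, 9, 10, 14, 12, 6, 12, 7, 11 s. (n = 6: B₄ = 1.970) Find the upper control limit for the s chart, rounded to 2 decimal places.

20.29

s̄ = (11 + 11 + 9 + 10 + 14 + 12 + 6 + 12 + 7 + 11) / 10 = 10.3000
UCL_s = B₄·s̄ = 1.970 × 10.3000 = 20.2910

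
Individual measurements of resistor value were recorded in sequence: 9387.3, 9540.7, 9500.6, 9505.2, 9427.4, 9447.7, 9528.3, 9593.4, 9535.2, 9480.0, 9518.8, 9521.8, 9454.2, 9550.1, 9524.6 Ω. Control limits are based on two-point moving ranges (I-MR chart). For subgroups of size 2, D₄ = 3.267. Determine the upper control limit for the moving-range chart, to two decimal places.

Moving ranges: 153.4, 40.1, 4.6, 77.8, 20.3, 80.6, 65.1, 58.2, 55.2, 38.8, 3.0, 67.6, 95.9, 25.5; M̄R̄ = 786.1000 / 14 = 56.1500
UCL_MR = D₄·M̄R̄ = 3.267 × 56.1500 = 183.4420

183.44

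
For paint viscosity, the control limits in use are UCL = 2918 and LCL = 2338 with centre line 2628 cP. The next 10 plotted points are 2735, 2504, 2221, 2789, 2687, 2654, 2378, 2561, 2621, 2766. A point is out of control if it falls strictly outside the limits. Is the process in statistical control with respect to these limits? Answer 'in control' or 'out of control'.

out of control

Compare each point to [2338, 2918]: sample 3 = 2221 < LCL.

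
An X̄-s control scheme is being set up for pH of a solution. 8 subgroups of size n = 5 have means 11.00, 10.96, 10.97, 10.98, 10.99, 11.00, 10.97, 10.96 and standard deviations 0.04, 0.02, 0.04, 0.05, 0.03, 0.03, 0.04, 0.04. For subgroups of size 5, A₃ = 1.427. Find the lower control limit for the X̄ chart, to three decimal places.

X̄̄ = (11.00 + 10.96 + 10.97 + 10.98 + 10.99 + 11.00 + 10.97 + 10.96) / 8 = 10.9787
s̄ = (0.04 + 0.02 + 0.04 + 0.05 + 0.03 + 0.03 + 0.04 + 0.04) / 8 = 0.0362
LCL = X̄̄ − A₃·s̄ = 10.9787 − 1.427 × 0.0362 = 10.9270

10.927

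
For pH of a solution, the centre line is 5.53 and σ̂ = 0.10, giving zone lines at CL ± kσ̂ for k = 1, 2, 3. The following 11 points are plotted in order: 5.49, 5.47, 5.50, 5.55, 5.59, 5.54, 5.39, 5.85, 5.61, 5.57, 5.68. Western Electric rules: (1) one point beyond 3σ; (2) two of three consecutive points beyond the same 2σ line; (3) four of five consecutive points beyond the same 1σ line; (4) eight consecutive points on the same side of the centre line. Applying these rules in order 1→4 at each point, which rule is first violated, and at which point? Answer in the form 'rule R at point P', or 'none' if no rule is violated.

Zone of each point (C = within 1σ̂, B = 1σ̂–2σ̂, A = 2σ̂–3σ̂, * = beyond 3σ̂; sign = side of CL): 1:-C, 2:-C, 3:-C, 4:+C, 5:+C, 6:+C, 7:-B, 8:+*, 9:+C, 10:+C, 11:+B
Rule 1 (one point beyond the 3σ limits) is satisfied at point 8.

rule 1 at point 8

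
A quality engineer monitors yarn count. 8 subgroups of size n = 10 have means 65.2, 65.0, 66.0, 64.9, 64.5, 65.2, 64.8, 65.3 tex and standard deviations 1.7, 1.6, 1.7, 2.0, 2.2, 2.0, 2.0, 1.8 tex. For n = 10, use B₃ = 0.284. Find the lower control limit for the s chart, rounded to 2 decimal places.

0.53

s̄ = (1.7 + 1.6 + 1.7 + 2.0 + 2.2 + 2.0 + 2.0 + 1.8) / 8 = 1.8750
LCL_s = B₃·s̄ = 0.284 × 1.8750 = 0.5325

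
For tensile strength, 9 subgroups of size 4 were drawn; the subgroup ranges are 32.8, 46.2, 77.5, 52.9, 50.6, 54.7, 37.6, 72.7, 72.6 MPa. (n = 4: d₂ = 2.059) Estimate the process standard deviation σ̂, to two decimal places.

26.85

R̄ = (32.8 + 46.2 + 77.5 + 52.9 + 50.6 + 54.7 + 37.6 + 72.7 + 72.6) / 9 = 55.2889
σ̂ = R̄ / d₂ = 55.2889 / 2.059 = 26.8523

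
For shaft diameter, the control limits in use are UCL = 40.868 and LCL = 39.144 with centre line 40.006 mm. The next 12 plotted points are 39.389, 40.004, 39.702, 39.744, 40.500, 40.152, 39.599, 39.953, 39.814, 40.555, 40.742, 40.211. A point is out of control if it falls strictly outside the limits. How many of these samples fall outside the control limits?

All 12 points lie within [39.144, 40.868].

0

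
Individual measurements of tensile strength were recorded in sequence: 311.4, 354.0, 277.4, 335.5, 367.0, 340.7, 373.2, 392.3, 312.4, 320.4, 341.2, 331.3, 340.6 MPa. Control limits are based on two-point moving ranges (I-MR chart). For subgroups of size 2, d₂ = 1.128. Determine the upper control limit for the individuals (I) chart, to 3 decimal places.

X̄ = (311.4 + 354.0 + 277.4 + 335.5 + 367.0 + 340.7 + 373.2 + 392.3 + 312.4 + 320.4 + 341.2 + 331.3 + 340.6) / 13 = 338.2615
Moving ranges: 42.6, 76.6, 58.1, 31.5, 26.3, 32.5, 19.1, 79.9, 8.0, 20.8, 9.9, 9.3; M̄R̄ = 414.6000 / 12 = 34.5500
UCL = X̄ + 3·M̄R̄/d₂ = 338.2615 + 3 × 34.5500 / 1.128 = 430.1498

430.150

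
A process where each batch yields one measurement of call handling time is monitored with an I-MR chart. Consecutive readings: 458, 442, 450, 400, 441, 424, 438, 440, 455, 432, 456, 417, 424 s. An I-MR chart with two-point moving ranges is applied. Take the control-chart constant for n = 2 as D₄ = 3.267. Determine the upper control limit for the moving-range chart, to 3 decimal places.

69.696

Moving ranges: 16, 8, 50, 41, 17, 14, 2, 15, 23, 24, 39, 7; M̄R̄ = 256.0000 / 12 = 21.3333
UCL_MR = D₄·M̄R̄ = 3.267 × 21.3333 = 69.6960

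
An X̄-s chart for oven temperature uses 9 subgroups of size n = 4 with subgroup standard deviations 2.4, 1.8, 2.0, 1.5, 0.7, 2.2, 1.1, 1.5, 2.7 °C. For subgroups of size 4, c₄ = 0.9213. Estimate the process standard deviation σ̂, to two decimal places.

s̄ = (2.4 + 1.8 + 2.0 + 1.5 + 0.7 + 2.2 + 1.1 + 1.5 + 2.7) / 9 = 1.7667
σ̂ = s̄ / c₄ = 1.7667 / 0.9213 = 1.9176

1.92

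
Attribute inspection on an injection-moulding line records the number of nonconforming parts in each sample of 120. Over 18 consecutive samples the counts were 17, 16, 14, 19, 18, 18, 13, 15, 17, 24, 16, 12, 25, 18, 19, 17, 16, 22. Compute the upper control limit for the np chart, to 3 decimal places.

p̄ = Σdᵢ / (k·n) = 316 / (18 × 120) = 0.14630
UCL = np̄ + 3·√(np̄(1−p̄)) = 17.5556 + 3 × √(17.5556×0.85370) = 17.5556 + 3 × 3.8713 = 29.1696

29.170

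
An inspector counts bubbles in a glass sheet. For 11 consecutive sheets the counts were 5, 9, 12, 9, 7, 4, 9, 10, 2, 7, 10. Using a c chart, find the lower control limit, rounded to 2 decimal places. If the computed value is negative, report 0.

c̄ = (5 + 9 + 12 + 9 + 7 + 4 + 9 + 10 + 2 + 7 + 10) / 11 = 84 / 11 = 7.6364
LCL = c̄ − 3√c̄ = 7.6364 − 3 × 2.7634 = -0.6538 → 0 (cannot be negative)

0.00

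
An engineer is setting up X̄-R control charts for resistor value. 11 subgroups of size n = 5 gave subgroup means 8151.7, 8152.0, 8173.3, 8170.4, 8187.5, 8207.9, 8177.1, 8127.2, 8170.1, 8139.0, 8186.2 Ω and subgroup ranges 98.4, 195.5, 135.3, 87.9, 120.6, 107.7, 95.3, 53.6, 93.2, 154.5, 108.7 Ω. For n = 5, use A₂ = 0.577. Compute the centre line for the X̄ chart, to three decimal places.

X̄̄ = (8151.7 + 8152.0 + 8173.3 + 8170.4 + 8187.5 + 8207.9 + 8177.1 + 8127.2 + 8170.1 + 8139.0 + 8186.2) / 11 = 89842.4000 / 11 = 8167.4909
CL = X̄̄ = 8167.4909

8167.491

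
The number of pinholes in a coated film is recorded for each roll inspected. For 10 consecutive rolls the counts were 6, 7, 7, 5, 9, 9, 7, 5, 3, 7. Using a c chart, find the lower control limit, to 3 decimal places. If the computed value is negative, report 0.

0.000

c̄ = (6 + 7 + 7 + 5 + 9 + 9 + 7 + 5 + 3 + 7) / 10 = 65 / 10 = 6.5000
LCL = c̄ − 3√c̄ = 6.5000 − 3 × 2.5495 = -1.1485 → 0 (cannot be negative)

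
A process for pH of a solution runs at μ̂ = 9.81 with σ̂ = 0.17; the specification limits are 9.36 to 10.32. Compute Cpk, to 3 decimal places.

0.882

Cpu = (USL − μ̂) / (3σ̂) = (10.32 − 9.81) / (3 × 0.17) = 1.0000; Cpl = (μ̂ − LSL) / (3σ̂) = (9.81 − 9.36) / (3 × 0.17) = 0.8824; Cpk = min(Cpu, Cpl) = 0.8824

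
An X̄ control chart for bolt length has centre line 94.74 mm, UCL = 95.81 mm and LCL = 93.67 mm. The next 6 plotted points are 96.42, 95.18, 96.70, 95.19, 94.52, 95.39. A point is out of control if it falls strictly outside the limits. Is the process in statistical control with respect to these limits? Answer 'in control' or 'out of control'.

Compare each point to [93.67, 95.81]: sample 1 = 96.42 > UCL; sample 3 = 96.70 > UCL.

out of control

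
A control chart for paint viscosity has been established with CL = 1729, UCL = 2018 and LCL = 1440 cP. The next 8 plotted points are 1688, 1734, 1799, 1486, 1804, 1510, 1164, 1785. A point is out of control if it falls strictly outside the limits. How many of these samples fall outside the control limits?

1

Compare each point to [1440, 2018]: sample 7 = 1164 < LCL.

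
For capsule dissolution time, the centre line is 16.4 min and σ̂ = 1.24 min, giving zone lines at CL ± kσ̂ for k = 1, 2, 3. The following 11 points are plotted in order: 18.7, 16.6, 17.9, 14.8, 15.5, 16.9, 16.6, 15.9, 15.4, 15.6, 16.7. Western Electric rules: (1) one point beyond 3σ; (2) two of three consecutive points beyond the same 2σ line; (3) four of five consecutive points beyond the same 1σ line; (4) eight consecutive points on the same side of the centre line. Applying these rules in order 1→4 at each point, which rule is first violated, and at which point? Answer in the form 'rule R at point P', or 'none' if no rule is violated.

Zone of each point (C = within 1σ̂, B = 1σ̂–2σ̂, A = 2σ̂–3σ̂, * = beyond 3σ̂; sign = side of CL): 1:+B, 2:+C, 3:+B, 4:-B, 5:-C, 6:+C, 7:+C, 8:-C, 9:-C, 10:-C, 11:+C
No rule fires across all 11 points.

none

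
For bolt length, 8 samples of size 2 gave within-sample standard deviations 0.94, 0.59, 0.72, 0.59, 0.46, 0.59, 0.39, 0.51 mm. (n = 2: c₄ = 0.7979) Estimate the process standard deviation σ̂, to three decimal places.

0.750

s̄ = (0.94 + 0.59 + 0.72 + 0.59 + 0.46 + 0.59 + 0.39 + 0.51) / 8 = 0.5988
σ̂ = s̄ / c₄ = 0.5988 / 0.7979 = 0.7504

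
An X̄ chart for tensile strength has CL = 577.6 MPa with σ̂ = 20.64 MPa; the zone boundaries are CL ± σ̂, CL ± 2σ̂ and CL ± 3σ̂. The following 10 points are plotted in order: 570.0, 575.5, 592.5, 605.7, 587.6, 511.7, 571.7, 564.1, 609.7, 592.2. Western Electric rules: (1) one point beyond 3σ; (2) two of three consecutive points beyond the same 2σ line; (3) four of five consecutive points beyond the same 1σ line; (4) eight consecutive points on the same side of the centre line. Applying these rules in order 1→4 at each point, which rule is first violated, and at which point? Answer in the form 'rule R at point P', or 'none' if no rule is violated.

Zone of each point (C = within 1σ̂, B = 1σ̂–2σ̂, A = 2σ̂–3σ̂, * = beyond 3σ̂; sign = side of CL): 1:-C, 2:-C, 3:+C, 4:+B, 5:+C, 6:-*, 7:-C, 8:-C, 9:+B, 10:+C
Rule 1 (one point beyond the 3σ limits) is satisfied at point 6.

rule 1 at point 6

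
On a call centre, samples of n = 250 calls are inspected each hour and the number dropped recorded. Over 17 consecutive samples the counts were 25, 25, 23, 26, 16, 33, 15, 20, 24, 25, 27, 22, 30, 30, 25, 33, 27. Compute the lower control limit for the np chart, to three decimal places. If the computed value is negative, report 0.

10.814

p̄ = Σdᵢ / (k·n) = 426 / (17 × 250) = 0.10024
LCL = np̄ − 3·√(np̄(1−p̄)) = 25.0588 − 3 × 4.7484 = 10.8137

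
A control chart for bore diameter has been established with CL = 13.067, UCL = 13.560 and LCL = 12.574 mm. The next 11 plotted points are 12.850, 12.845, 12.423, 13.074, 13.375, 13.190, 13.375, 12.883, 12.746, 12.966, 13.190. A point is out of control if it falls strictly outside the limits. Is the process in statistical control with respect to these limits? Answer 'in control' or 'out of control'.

Compare each point to [12.574, 13.560]: sample 3 = 12.423 < LCL.

out of control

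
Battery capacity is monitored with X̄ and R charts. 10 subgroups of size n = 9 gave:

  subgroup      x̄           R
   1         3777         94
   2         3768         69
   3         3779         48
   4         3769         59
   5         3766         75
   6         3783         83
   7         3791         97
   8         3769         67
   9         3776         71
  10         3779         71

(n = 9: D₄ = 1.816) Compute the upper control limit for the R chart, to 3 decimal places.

133.294

R̄ = (94 + 69 + 48 + 59 + 75 + 83 + 97 + 67 + 71 + 71) / 10 = 734.0000 / 10 = 73.4000
UCL_R = D₄·R̄ = 1.816 × 73.4000 = 133.2944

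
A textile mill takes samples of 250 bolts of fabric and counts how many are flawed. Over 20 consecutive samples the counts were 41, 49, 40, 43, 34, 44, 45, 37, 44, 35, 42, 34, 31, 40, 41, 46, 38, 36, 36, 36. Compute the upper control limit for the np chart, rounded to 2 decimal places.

p̄ = Σdᵢ / (k·n) = 792 / (20 × 250) = 0.15840
UCL = np̄ + 3·√(np̄(1−p̄)) = 39.6000 + 3 × √(39.6000×0.84160) = 39.6000 + 3 × 5.7730 = 56.9190

56.92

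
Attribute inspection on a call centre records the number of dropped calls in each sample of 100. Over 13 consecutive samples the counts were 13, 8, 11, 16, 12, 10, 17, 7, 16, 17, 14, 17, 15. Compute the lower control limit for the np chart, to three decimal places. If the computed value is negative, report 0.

3.118

p̄ = Σdᵢ / (k·n) = 173 / (13 × 100) = 0.13308
LCL = np̄ − 3·√(np̄(1−p̄)) = 13.3077 − 3 × 3.3966 = 3.1180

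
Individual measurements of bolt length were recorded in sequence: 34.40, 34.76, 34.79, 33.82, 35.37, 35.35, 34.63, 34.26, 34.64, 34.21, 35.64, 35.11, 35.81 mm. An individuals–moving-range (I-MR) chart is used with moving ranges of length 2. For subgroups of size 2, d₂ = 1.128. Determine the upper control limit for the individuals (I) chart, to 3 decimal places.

X̄ = (34.40 + 34.76 + 34.79 + 33.82 + 35.37 + 35.35 + 34.63 + 34.26 + 34.64 + 34.21 + 35.64 + 35.11 + 35.81) / 13 = 34.8300
Moving ranges: 0.36, 0.03, 0.97, 1.55, 0.02, 0.72, 0.37, 0.38, 0.43, 1.43, 0.53, 0.70; M̄R̄ = 7.4900 / 12 = 0.6242
UCL = X̄ + 3·M̄R̄/d₂ = 34.8300 + 3 × 0.6242 / 1.128 = 36.4900

36.490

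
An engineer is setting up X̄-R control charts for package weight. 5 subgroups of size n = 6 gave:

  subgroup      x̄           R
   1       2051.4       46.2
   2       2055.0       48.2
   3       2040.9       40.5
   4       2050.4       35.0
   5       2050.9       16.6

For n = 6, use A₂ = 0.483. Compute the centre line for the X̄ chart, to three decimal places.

X̄̄ = (2051.4 + 2055.0 + 2040.9 + 2050.4 + 2050.9) / 5 = 10248.6000 / 5 = 2049.7200
CL = X̄̄ = 2049.7200

2049.720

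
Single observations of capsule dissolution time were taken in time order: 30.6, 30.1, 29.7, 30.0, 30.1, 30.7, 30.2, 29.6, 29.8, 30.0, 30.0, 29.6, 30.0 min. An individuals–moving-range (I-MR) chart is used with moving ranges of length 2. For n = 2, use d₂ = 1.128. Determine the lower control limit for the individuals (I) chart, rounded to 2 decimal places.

X̄ = (30.6 + 30.1 + 29.7 + 30.0 + 30.1 + 30.7 + 30.2 + 29.6 + 29.8 + 30.0 + 30.0 + 29.6 + 30.0) / 13 = 30.0308
Moving ranges: 0.5, 0.4, 0.3, 0.1, 0.6, 0.5, 0.6, 0.2, 0.2, 0.0, 0.4, 0.4; M̄R̄ = 4.2000 / 12 = 0.3500
LCL = X̄ − 3·M̄R̄/d₂ = 30.0308 − 3 × 0.3500 / 1.128 = 29.0999

29.10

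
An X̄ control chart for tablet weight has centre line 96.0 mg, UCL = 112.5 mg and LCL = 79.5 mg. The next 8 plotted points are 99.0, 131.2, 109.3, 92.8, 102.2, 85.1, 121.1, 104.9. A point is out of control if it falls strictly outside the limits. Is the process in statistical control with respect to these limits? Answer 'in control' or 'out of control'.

Compare each point to [79.5, 112.5]: sample 2 = 131.2 > UCL; sample 7 = 121.1 > UCL.

out of control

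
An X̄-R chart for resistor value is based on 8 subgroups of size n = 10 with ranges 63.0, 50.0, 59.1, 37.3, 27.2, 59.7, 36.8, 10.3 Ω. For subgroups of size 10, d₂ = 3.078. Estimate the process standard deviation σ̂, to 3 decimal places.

13.946

R̄ = (63.0 + 50.0 + 59.1 + 37.3 + 27.2 + 59.7 + 36.8 + 10.3) / 8 = 42.9250
σ̂ = R̄ / d₂ = 42.9250 / 3.078 = 13.9457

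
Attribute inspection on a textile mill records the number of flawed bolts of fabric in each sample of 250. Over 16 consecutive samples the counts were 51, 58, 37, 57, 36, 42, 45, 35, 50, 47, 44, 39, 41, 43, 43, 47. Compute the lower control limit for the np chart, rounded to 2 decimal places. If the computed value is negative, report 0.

p̄ = Σdᵢ / (k·n) = 715 / (16 × 250) = 0.17875
LCL = np̄ − 3·√(np̄(1−p̄)) = 44.6875 − 3 × 6.0580 = 26.5134

26.51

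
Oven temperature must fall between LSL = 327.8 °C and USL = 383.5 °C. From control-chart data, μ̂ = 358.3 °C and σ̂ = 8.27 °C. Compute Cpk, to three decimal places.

Cpu = (USL − μ̂) / (3σ̂) = (383.5 − 358.3) / (3 × 8.27) = 1.0157; Cpl = (μ̂ − LSL) / (3σ̂) = (358.3 − 327.8) / (3 × 8.27) = 1.2293; Cpk = min(Cpu, Cpl) = 1.0157

1.016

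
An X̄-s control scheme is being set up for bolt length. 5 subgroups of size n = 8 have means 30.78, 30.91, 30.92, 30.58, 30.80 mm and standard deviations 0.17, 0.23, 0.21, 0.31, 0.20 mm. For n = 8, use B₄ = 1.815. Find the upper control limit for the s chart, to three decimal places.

0.407

s̄ = (0.17 + 0.23 + 0.21 + 0.31 + 0.20) / 5 = 0.2240
UCL_s = B₄·s̄ = 1.815 × 0.2240 = 0.4066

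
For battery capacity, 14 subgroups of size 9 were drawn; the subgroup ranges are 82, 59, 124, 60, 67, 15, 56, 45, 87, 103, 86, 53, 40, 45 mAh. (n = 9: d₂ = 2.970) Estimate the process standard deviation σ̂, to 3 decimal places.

R̄ = (82 + 59 + 124 + 60 + 67 + 15 + 56 + 45 + 87 + 103 + 86 + 53 + 40 + 45) / 14 = 65.8571
σ̂ = R̄ / d₂ = 65.8571 / 2.970 = 22.1741

22.174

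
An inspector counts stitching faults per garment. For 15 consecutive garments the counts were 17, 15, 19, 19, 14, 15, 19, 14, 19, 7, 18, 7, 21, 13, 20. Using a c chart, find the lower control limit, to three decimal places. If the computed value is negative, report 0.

c̄ = (17 + 15 + 19 + 19 + 14 + 15 + 19 + 14 + 19 + 7 + 18 + 7 + 21 + 13 + 20) / 15 = 237 / 15 = 15.8000
LCL = c̄ − 3√c̄ = 15.8000 − 3 × 3.9749 = 3.8752

3.875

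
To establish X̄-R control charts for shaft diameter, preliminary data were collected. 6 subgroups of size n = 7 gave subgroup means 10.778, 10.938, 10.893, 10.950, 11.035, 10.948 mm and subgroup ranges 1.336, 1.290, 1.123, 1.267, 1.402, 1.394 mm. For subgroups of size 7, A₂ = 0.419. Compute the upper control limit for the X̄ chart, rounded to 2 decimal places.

X̄̄ = (10.778 + 10.938 + 10.893 + 10.950 + 11.035 + 10.948) / 6 = 65.5420 / 6 = 10.9237
R̄ = (1.336 + 1.290 + 1.123 + 1.267 + 1.402 + 1.394) / 6 = 7.8120 / 6 = 1.3020
UCL = X̄̄ + A₂·R̄ = 10.9237 + 0.419 × 1.3020 = 11.4692

11.47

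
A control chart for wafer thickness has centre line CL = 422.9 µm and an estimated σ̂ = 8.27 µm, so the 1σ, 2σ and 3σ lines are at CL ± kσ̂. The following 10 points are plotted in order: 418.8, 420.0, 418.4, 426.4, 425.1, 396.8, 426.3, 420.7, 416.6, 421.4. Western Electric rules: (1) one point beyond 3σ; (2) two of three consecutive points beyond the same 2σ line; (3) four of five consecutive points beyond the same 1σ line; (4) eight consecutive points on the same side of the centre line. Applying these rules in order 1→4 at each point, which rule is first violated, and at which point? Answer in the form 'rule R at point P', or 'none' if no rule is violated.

rule 1 at point 6

Zone of each point (C = within 1σ̂, B = 1σ̂–2σ̂, A = 2σ̂–3σ̂, * = beyond 3σ̂; sign = side of CL): 1:-C, 2:-C, 3:-C, 4:+C, 5:+C, 6:-*, 7:+C, 8:-C, 9:-C, 10:-C
Rule 1 (one point beyond the 3σ limits) is satisfied at point 6.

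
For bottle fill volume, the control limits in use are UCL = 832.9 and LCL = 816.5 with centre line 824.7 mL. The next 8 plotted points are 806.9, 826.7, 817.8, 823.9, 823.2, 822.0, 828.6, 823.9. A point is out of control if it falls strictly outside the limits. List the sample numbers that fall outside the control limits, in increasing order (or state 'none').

1

Compare each point to [816.5, 832.9]: sample 1 = 806.9 < LCL.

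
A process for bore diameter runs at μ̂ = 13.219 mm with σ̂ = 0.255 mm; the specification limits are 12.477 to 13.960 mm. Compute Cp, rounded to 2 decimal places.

0.97

Cp = (USL − LSL) / (6σ̂) = (13.960 − 12.477) / (6 × 0.255) = 1.4830 / 1.5300 = 0.9693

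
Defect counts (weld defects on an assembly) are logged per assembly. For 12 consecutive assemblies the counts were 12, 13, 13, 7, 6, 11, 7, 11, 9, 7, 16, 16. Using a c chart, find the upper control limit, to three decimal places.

c̄ = (12 + 13 + 13 + 7 + 6 + 11 + 7 + 11 + 9 + 7 + 16 + 16) / 12 = 128 / 12 = 10.6667
UCL = c̄ + 3√c̄ = 10.6667 + 3 × √10.6667 = 10.6667 + 3 × 3.2660 = 20.4646

20.465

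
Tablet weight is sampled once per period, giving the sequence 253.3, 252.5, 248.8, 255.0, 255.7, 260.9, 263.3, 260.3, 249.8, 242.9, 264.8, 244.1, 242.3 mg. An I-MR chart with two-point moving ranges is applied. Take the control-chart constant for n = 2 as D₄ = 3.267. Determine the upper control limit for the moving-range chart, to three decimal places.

Moving ranges: 0.8, 3.7, 6.2, 0.7, 5.2, 2.4, 3.0, 10.5, 6.9, 21.9, 20.7, 1.8; M̄R̄ = 83.8000 / 12 = 6.9833
UCL_MR = D₄·M̄R̄ = 3.267 × 6.9833 = 22.8146

22.815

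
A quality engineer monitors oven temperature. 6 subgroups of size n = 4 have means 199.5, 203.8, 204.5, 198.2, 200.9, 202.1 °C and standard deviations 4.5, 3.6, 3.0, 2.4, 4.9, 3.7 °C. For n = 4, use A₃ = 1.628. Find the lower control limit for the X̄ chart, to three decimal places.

195.504

X̄̄ = (199.5 + 203.8 + 204.5 + 198.2 + 200.9 + 202.1) / 6 = 201.5000
s̄ = (4.5 + 3.6 + 3.0 + 2.4 + 4.9 + 3.7) / 6 = 3.6833
LCL = X̄̄ − A₃·s̄ = 201.5000 − 1.628 × 3.6833 = 195.5035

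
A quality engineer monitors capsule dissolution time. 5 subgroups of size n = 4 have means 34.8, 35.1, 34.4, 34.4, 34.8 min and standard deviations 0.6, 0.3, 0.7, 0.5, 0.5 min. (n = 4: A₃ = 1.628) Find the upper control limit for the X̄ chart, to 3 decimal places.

35.547

X̄̄ = (34.8 + 35.1 + 34.4 + 34.4 + 34.8) / 5 = 34.7000
s̄ = (0.6 + 0.3 + 0.7 + 0.5 + 0.5) / 5 = 0.5200
UCL = X̄̄ + A₃·s̄ = 34.7000 + 1.628 × 0.5200 = 35.5466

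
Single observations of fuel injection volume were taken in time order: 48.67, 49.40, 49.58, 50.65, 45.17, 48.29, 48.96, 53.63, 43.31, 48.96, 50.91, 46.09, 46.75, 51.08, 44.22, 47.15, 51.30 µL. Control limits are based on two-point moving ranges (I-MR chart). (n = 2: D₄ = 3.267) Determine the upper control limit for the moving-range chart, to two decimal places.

Moving ranges: 0.73, 0.18, 1.07, 5.48, 3.12, 0.67, 4.67, 10.32, 5.65, 1.95, 4.82, 0.66, 4.33, 6.86, 2.93, 4.15; M̄R̄ = 57.5900 / 16 = 3.5994
UCL_MR = D₄·M̄R̄ = 3.267 × 3.5994 = 11.7592

11.76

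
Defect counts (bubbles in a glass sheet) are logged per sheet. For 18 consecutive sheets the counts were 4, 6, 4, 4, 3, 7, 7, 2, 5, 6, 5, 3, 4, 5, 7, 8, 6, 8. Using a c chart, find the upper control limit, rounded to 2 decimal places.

12.08

c̄ = (4 + 6 + 4 + 4 + 3 + 7 + 7 + 2 + 5 + 6 + 5 + 3 + 4 + 5 + 7 + 8 + 6 + 8) / 18 = 94 / 18 = 5.2222
UCL = c̄ + 3√c̄ = 5.2222 + 3 × √5.2222 = 5.2222 + 3 × 2.2852 = 12.0779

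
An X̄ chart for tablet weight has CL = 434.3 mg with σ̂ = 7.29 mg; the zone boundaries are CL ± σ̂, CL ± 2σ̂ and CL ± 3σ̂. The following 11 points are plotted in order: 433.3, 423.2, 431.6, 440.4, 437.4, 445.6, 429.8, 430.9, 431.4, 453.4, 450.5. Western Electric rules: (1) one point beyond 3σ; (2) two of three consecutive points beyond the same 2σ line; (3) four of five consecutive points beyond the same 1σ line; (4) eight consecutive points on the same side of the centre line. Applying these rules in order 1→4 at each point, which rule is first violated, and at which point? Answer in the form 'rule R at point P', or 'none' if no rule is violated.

Zone of each point (C = within 1σ̂, B = 1σ̂–2σ̂, A = 2σ̂–3σ̂, * = beyond 3σ̂; sign = side of CL): 1:-C, 2:-B, 3:-C, 4:+C, 5:+C, 6:+B, 7:-C, 8:-C, 9:-C, 10:+A, 11:+A
Rule 2 (two of three consecutive points beyond the same 2σ limit) is satisfied at point 11.

rule 2 at point 11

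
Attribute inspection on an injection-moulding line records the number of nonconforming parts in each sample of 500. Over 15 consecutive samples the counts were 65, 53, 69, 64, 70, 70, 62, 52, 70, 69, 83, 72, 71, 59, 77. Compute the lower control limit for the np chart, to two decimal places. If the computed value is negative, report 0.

p̄ = Σdᵢ / (k·n) = 1006 / (15 × 500) = 0.13413
LCL = np̄ − 3·√(np̄(1−p̄)) = 67.0667 − 3 × 7.6204 = 44.2054

44.21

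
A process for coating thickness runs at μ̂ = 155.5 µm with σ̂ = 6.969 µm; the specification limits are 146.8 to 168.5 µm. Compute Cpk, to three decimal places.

0.416

Cpu = (USL − μ̂) / (3σ̂) = (168.5 − 155.5) / (3 × 6.969) = 0.6218; Cpl = (μ̂ − LSL) / (3σ̂) = (155.5 − 146.8) / (3 × 6.969) = 0.4161; Cpk = min(Cpu, Cpl) = 0.4161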